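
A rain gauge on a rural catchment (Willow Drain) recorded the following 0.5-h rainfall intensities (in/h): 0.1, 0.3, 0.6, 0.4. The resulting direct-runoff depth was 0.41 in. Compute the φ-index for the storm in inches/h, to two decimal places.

Only the 3 blocks with intensity above φ contribute runoff: 0.3, 0.6, 0.4 in/h.
Σ(I−φ)·Δt = d  ⇒  (0.3+0.6+0.4 − 3φ)·0.5 = 0.41
φ = (1.300 − 0.41/0.5) / 3 = 0.16 in/h.

φ ≈ 0.16 in/h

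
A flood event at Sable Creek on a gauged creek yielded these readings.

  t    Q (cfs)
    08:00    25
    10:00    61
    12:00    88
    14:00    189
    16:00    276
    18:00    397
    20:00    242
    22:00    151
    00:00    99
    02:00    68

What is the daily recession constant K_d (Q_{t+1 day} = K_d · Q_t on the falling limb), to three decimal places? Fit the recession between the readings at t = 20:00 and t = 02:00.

K_d ≈ 0.006

Between t = 20:00 and t = 02:00 the flow falls from 242 to 68 cfs over 3×2 h = 6 h.
Per-interval ratio K = (68/242)^(1/3) = 0.6550; K_d = K^(24/2) = 0.006.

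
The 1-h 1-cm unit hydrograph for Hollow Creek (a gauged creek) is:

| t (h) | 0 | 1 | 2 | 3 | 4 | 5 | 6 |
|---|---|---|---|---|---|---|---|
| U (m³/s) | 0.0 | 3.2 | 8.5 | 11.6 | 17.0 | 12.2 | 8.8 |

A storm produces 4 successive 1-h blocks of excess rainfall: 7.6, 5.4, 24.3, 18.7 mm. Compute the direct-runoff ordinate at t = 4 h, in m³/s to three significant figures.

By discrete convolution, Q_j = Σ (P_i / 10 mm) · U_{j−i}.
At t = 4 h (j=4): Q = (7.6/10)·17.0 + (5.4/10)·11.6 + (24.3/10)·8.5 + (18.7/10)·3.2 = 45.8 m³/s.

Q ≈ 45.8 m³/s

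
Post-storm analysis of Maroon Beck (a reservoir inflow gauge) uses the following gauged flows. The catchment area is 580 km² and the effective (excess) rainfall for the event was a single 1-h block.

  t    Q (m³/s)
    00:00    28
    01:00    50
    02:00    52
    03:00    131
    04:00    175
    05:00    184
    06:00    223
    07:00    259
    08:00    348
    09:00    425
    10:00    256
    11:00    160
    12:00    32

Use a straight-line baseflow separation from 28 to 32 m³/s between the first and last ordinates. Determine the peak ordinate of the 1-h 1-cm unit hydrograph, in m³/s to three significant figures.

U_p ≈ 328 m³/s

Direct runoff: 0.00, 21.67, 23.33, 102.00, 145.67, 154.33, 193.00, 228.67, 317.33, 394.00, 224.67, 128.33, 0.00 m³/s; ΣQ_DR = 1933 m³/s, peak = 394.00 m³/s.
Runoff depth d = ΣQ_DR·Δt / A = 1933 × 3600 / (580 km²) = 12.00 mm.
The 1-cm UH is the DRH scaled by (10 mm)/d, so U_p = 394.00 × 10/12.00 = 328 m³/s.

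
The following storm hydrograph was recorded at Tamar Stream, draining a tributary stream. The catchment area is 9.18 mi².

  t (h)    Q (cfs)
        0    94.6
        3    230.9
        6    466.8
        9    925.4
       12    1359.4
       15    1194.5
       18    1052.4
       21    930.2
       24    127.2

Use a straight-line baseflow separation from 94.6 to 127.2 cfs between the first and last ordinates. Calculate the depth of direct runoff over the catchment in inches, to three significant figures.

d ≈ 2.73 in

Direct runoff: 0.00, 132.22, 364.05, 818.58, 1248.50, 1079.53, 933.35, 807.08, 0.00 cfs; ΣQ_DR = 5383 cfs.
V = ΣQ_DR · Δt = 5383 × 10800 s = 5.814 × 10^7 ft³.
Over A = 9.18 mi², depth = V / A = 2.73 in.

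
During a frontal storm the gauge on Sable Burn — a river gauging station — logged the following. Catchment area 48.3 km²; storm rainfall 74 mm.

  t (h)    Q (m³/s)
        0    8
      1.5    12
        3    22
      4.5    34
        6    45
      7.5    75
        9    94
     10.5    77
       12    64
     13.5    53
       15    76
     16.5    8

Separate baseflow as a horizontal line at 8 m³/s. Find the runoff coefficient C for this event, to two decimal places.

C ≈ 0.71

ΣQ_DR = 472.0 m³/s; V = ΣQ_DR·Δt = 2.549 × 10^6 m³.
Runoff depth d = V / A = 52.77 mm.
C = d / P = 52.77 / 74 = 0.71.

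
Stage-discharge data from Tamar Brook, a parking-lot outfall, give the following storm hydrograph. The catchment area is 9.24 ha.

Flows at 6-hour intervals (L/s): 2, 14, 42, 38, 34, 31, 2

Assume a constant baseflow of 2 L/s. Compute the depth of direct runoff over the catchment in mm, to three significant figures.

d ≈ 34.8 mm

Direct runoff: 0.0, 12.0, 40.0, 36.0, 32.0, 29.0, 0.0 L/s; ΣQ_DR = 149.0 L/s.
V = ΣQ_DR · Δt = 149.0 × 21600 s = 3.218 × 10^6 L.
Over A = 9.24 ha, depth = V / A = 34.8 mm.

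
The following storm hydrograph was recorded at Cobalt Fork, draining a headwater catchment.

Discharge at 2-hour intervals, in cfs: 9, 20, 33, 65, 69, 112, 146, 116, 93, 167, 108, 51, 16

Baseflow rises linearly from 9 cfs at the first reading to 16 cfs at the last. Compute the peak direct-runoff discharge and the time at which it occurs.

Q_p = 152.75 cfs at t = 18 h

Subtracting baseflow gives direct-runoff ordinates: 0.00, 10.42, 22.83, 54.25, 57.67, 100.08, 133.50, 102.92, 79.33, 152.75, 93.17, 35.58, 0.00 cfs.
The maximum is 152.75 cfs, occurring at the reading for t = 18 h.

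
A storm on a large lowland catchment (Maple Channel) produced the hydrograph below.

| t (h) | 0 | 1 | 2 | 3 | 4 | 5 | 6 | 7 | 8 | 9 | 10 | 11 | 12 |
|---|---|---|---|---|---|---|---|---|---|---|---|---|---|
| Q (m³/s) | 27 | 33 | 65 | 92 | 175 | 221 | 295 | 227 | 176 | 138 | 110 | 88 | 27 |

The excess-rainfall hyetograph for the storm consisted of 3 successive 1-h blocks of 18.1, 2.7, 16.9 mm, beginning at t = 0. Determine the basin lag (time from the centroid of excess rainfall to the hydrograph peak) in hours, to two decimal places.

Centroid of excess rainfall: t_c = Σ P_i·t̄_i / ΣP_i = 1.4682 h (block centres at 0.5, 1.5, 2.5 h).
Hydrograph peak occurs at t = 6 h, so basin lag t_L = 6 − 1.4682 = 4.53 h.

t_L ≈ 4.53 h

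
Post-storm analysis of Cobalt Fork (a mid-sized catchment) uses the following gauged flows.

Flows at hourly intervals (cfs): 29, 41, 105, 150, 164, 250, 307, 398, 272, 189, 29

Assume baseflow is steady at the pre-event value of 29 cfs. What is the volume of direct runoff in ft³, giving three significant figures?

V ≈ 5.81 × 10^6 ft³

Direct-runoff ordinates (Q − Q_b): 0.0, 12.0, 76.0, 121.0, 135.0, 221.0, 278.0, 369.0, 243.0, 160.0, 0.0 cfs.
ΣQ_DR = 1615 cfs.
With Δt = 1 h = 3600 s, V = ΣQ_DR · Δt = 1615 × 3600 = 5.81 × 10^6 ft³.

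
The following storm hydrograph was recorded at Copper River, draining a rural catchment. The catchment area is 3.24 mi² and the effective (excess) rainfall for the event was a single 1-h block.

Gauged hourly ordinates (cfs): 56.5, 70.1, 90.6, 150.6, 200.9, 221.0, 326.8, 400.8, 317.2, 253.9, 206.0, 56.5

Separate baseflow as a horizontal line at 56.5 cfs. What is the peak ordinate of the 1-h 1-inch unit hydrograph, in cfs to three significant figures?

U_p ≈ 430 cfs

Direct runoff: 0.0, 13.6, 34.1, 94.1, 144.4, 164.5, 270.3, 344.3, 260.7, 197.4, 149.5, 0.0 cfs; ΣQ_DR = 1673 cfs, peak = 344.3 cfs.
Runoff depth d = ΣQ_DR·Δt / A = 1673 × 3600 / (3.24 mi²) = 0.8001 in.
The 1-inch UH is the DRH scaled by (1 in)/d, so U_p = 344.3 × 1/0.8001 = 430 cfs.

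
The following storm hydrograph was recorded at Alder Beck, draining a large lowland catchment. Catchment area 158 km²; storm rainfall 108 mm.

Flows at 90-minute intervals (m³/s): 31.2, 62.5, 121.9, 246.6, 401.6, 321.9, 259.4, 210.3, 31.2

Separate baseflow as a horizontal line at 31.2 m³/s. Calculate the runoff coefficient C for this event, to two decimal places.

ΣQ_DR = 1406 m³/s; V = ΣQ_DR·Δt = 7.591 × 10^6 m³.
Runoff depth d = V / A = 48.05 mm.
C = d / P = 48.05 / 108 = 0.44.

C ≈ 0.44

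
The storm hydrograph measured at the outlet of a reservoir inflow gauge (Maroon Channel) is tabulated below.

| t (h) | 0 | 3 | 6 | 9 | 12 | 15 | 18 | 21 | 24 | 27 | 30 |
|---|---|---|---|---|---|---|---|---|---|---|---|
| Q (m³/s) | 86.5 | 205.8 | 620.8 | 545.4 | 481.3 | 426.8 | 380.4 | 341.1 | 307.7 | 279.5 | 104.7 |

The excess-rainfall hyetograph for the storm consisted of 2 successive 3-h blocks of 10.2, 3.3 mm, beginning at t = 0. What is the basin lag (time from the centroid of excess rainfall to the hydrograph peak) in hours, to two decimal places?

t_L ≈ 3.77 h

Centroid of excess rainfall: t_c = Σ P_i·t̄_i / ΣP_i = 2.2333 h (block centres at 1.5, 4.5 h).
Hydrograph peak occurs at t = 6 h, so basin lag t_L = 6 − 2.2333 = 3.77 h.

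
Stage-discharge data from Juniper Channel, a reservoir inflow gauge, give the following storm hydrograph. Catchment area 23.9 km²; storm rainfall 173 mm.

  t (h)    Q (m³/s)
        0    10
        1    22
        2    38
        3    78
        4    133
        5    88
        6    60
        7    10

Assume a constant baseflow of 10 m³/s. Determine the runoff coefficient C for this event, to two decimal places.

C ≈ 0.31

ΣQ_DR = 359.0 m³/s; V = ΣQ_DR·Δt = 1.292 × 10^6 m³.
Runoff depth d = V / A = 54.08 mm.
C = d / P = 54.08 / 173 = 0.31.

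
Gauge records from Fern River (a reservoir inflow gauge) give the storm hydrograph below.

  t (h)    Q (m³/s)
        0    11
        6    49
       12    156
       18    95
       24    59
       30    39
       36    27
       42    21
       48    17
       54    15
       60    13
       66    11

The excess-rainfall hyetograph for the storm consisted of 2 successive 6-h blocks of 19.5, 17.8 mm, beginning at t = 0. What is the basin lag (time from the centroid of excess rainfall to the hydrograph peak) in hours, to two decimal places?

t_L ≈ 6.14 h

Centroid of excess rainfall: t_c = Σ P_i·t̄_i / ΣP_i = 5.8633 h (block centres at 3, 9 h).
Hydrograph peak occurs at t = 12 h, so basin lag t_L = 12 − 5.8633 = 6.14 h.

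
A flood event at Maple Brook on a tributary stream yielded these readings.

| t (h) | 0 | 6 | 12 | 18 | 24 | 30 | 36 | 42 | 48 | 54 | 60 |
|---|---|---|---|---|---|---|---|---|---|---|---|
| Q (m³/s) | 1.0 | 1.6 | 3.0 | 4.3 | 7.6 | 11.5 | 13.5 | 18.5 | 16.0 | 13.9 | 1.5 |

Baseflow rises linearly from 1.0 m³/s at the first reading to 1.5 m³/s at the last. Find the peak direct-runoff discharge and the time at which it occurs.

Q_p = 17.15 m³/s at t = 42 h

Subtracting baseflow gives direct-runoff ordinates: 0.00, 0.55, 1.90, 3.15, 6.40, 10.25, 12.20, 17.15, 14.60, 12.45, 0.00 m³/s.
The maximum is 17.15 m³/s, occurring at the reading for t = 42 h.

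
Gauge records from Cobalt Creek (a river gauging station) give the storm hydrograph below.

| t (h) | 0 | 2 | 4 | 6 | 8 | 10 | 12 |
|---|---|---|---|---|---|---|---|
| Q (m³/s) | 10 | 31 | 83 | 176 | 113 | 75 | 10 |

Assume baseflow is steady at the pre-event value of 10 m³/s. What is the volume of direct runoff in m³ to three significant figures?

V ≈ 3.08 × 10^6 m³

Direct-runoff ordinates (Q − Q_b): 0.0, 21.0, 73.0, 166.0, 103.0, 65.0, 0.0 m³/s.
ΣQ_DR = 428.0 m³/s.
With Δt = 2 h = 7200 s, V = ΣQ_DR · Δt = 428.0 × 7200 = 3.08 × 10^6 m³.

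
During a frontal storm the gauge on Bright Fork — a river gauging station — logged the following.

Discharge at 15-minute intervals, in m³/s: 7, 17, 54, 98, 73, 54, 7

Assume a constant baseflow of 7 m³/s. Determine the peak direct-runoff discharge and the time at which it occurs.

Q_p = 91.0 m³/s at t = 0.75 h

Subtracting baseflow gives direct-runoff ordinates: 0.0, 10.0, 47.0, 91.0, 66.0, 47.0, 0.0 m³/s.
The maximum is 91.0 m³/s, occurring at the reading for t = 0.75 h.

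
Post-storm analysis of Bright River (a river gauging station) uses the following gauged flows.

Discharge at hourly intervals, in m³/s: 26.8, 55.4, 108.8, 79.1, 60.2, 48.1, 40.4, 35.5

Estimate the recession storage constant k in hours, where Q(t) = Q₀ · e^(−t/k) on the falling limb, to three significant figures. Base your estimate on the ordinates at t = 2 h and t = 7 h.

On the falling limb, Q drops from 108.8 to 35.5 m³/s between t = 2 h and t = 7 h (Δt = 5 h).
k = −Δt / ln(Q₂/Q₁) = −5 / ln(35.5/108.8) = 4.46 h.

k ≈ 4.46 h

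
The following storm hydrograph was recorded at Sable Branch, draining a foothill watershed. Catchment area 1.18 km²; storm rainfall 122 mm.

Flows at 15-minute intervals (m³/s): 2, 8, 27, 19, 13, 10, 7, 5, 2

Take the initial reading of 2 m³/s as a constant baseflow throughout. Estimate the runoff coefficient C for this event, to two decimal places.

C ≈ 0.47

ΣQ_DR = 75.00 m³/s; V = ΣQ_DR·Δt = 67500 m³.
Runoff depth d = V / A = 57.20 mm.
C = d / P = 57.20 / 122 = 0.47.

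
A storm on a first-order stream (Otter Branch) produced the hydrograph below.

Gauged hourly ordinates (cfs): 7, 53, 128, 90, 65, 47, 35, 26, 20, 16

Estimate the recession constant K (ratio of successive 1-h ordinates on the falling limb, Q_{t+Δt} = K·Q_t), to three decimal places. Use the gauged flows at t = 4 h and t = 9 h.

K ≈ 0.756

Using the recession-limb readings at t = 4 h and t = 9 h: Q falls from 65 to 16 cfs over 5 intervals.
K = (Q₂/Q₁)^(1/5) = (16/65)^(1/5) = 0.756.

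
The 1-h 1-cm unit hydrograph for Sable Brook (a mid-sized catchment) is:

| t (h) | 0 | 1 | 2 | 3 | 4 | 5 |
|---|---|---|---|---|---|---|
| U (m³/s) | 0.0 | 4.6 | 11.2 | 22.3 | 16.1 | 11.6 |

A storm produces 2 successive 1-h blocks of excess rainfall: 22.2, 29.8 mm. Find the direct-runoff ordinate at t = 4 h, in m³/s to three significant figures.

Q ≈ 102 m³/s

By discrete convolution, Q_j = Σ (P_i / 10 mm) · U_{j−i}.
At t = 4 h (j=4): Q = (22.2/10)·16.1 + (29.8/10)·22.3 = 102 m³/s.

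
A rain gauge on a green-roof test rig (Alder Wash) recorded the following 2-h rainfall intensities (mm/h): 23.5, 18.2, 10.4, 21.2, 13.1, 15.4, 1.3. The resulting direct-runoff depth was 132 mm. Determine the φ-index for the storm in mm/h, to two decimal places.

φ ≈ 5.97 mm/h

Only the 6 blocks with intensity above φ contribute runoff: 23.5, 18.2, 10.4, 21.2, 13.1, 15.4 mm/h.
Σ(I−φ)·Δt = d  ⇒  (23.5+18.2+10.4+21.2+13.1+15.4 − 6φ)·2 = 132
φ = (101.8 − 132/2) / 6 = 5.97 mm/h.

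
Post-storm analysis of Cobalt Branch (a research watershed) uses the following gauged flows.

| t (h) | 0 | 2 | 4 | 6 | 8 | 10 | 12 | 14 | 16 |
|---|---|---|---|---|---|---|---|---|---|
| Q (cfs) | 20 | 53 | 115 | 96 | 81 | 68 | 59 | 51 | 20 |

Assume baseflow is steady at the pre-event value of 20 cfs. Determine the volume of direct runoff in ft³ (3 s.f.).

V ≈ 2.76 × 10^6 ft³

Direct-runoff ordinates (Q − Q_b): 0.0, 33.0, 95.0, 76.0, 61.0, 48.0, 39.0, 31.0, 0.0 cfs.
ΣQ_DR = 383.0 cfs.
With Δt = 2 h = 7200 s, V = ΣQ_DR · Δt = 383.0 × 7200 = 2.76 × 10^6 ft³.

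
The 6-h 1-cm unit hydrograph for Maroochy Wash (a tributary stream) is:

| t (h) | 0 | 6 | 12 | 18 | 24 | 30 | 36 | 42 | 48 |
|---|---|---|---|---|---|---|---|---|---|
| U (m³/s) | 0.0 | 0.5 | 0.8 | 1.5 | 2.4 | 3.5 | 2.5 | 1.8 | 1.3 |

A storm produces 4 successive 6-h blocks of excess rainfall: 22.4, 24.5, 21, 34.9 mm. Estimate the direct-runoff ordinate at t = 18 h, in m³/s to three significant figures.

Q ≈ 6.37 m³/s

By discrete convolution, Q_j = Σ (P_i / 10 mm) · U_{j−i}.
At t = 18 h (j=3): Q = (22.4/10)·1.5 + (24.5/10)·0.8 + (21/10)·0.5 + (34.9/10)·0.0 = 6.37 m³/s.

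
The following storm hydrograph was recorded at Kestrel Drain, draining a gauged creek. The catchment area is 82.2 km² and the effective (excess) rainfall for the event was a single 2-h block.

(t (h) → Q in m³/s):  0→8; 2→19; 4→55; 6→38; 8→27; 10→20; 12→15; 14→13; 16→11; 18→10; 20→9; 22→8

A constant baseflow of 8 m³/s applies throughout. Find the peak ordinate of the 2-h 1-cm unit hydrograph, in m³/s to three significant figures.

Direct runoff: 0.0, 11.0, 47.0, 30.0, 19.0, 12.0, 7.0, 5.0, 3.0, 2.0, 1.0, 0.0 m³/s; ΣQ_DR = 137.0 m³/s, peak = 47.0 m³/s.
Runoff depth d = ΣQ_DR·Δt / A = 137.0 × 7200 / (82.2 km²) = 12.00 mm.
The 1-cm UH is the DRH scaled by (10 mm)/d, so U_p = 47.0 × 10/12.00 = 39.2 m³/s.

U_p ≈ 39.2 m³/s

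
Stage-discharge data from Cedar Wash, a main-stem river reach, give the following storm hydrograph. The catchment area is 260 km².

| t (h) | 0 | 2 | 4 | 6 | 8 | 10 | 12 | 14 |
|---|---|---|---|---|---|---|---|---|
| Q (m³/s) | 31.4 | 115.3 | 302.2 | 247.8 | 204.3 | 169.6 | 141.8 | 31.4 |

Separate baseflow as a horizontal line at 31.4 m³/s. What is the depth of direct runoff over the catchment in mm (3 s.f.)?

Direct runoff: 0.0, 83.9, 270.8, 216.4, 172.9, 138.2, 110.4, 0.0 m³/s; ΣQ_DR = 992.6 m³/s.
V = ΣQ_DR · Δt = 992.6 × 7200 s = 7.147 × 10^6 m³.
Over A = 260 km², depth = V / A = 27.5 mm.

d ≈ 27.5 mm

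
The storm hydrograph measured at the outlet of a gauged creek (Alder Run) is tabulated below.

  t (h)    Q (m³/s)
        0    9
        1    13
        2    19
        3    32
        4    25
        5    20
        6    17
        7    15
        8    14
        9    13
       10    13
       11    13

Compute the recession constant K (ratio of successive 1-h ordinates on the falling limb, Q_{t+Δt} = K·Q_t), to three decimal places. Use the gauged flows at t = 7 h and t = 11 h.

K ≈ 0.965

Using the recession-limb readings at t = 7 h and t = 11 h: Q falls from 15 to 13 m³/s over 4 intervals.
K = (Q₂/Q₁)^(1/4) = (13/15)^(1/4) = 0.965.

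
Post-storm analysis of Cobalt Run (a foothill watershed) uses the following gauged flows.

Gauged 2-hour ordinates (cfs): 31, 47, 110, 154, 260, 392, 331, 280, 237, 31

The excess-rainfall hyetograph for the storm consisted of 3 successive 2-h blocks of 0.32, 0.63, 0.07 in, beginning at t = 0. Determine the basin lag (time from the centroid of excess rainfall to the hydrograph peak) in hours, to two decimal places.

Centroid of excess rainfall: t_c = Σ P_i·t̄_i / ΣP_i = 2.5098 h (block centres at 1, 3, 5 h).
Hydrograph peak occurs at t = 10 h, so basin lag t_L = 10 − 2.5098 = 7.49 h.

t_L ≈ 7.49 h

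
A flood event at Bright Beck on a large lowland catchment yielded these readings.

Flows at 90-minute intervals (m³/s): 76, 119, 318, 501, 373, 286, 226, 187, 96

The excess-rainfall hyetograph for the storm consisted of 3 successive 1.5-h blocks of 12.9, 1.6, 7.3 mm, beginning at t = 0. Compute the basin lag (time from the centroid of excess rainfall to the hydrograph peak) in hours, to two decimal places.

t_L ≈ 2.64 h

Centroid of excess rainfall: t_c = Σ P_i·t̄_i / ΣP_i = 1.8647 h (block centres at 0.75, 2.25, 3.75 h).
Hydrograph peak occurs at t = 4.5 h, so basin lag t_L = 4.5 − 1.8647 = 2.64 h.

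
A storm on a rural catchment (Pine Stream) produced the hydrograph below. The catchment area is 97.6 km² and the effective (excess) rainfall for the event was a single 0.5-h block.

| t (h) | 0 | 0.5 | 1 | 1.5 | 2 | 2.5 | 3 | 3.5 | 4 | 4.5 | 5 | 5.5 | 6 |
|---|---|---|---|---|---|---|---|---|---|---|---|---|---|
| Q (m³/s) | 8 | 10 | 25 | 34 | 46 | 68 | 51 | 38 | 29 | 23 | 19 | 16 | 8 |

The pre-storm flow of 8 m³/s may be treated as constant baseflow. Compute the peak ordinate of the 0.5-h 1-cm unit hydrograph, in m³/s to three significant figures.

Direct runoff: 0.0, 2.0, 17.0, 26.0, 38.0, 60.0, 43.0, 30.0, 21.0, 15.0, 11.0, 8.0, 0.0 m³/s; ΣQ_DR = 271.0 m³/s, peak = 60.0 m³/s.
Runoff depth d = ΣQ_DR·Δt / A = 271.0 × 1800 / (97.6 km²) = 4.998 mm.
The 1-cm UH is the DRH scaled by (10 mm)/d, so U_p = 60.0 × 10/4.998 = 120 m³/s.

U_p ≈ 120 m³/s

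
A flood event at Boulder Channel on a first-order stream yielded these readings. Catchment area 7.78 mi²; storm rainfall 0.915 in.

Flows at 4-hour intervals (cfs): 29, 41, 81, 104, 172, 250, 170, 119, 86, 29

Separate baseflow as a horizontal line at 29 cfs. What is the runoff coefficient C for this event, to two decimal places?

ΣQ_DR = 791.0 cfs; V = ΣQ_DR·Δt = 1.139 × 10^7 ft³.
Runoff depth d = V / A = 0.6302 in.
C = d / P = 0.6302 / 0.915 = 0.69.

C ≈ 0.69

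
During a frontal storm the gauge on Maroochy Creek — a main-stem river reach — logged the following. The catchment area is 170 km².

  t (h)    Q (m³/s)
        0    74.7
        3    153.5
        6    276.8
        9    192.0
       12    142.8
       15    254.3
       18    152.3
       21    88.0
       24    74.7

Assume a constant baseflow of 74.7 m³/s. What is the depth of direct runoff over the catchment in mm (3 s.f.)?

Direct runoff: 0.0, 78.8, 202.1, 117.3, 68.1, 179.6, 77.6, 13.3, 0.0 m³/s; ΣQ_DR = 736.8 m³/s.
V = ΣQ_DR · Δt = 736.8 × 10800 s = 7.957 × 10^6 m³.
Over A = 170 km², depth = V / A = 46.8 mm.

d ≈ 46.8 mm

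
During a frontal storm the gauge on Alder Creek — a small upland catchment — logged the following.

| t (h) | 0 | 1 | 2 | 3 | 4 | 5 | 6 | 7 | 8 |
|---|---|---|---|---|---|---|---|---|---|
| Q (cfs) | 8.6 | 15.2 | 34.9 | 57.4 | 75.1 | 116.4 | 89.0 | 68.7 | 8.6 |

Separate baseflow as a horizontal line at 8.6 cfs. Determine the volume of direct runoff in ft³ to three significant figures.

V ≈ 1.43 × 10^6 ft³

Direct-runoff ordinates (Q − Q_b): 0.0, 6.6, 26.3, 48.8, 66.5, 107.8, 80.4, 60.1, 0.0 cfs.
ΣQ_DR = 396.5 cfs.
With Δt = 1 h = 3600 s, V = ΣQ_DR · Δt = 396.5 × 3600 = 1.43 × 10^6 ft³.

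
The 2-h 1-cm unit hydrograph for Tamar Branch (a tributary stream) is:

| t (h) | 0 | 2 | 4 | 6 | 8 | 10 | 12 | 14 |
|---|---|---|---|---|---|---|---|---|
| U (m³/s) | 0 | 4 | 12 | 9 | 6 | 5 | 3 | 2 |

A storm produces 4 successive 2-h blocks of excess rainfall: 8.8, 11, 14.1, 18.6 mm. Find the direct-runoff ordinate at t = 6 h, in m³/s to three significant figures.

Q ≈ 26.8 m³/s

By discrete convolution, Q_j = Σ (P_i / 10 mm) · U_{j−i}.
At t = 6 h (j=3): Q = (8.8/10)·9 + (11/10)·12 + (14.1/10)·4 + (18.6/10)·0 = 26.8 m³/s.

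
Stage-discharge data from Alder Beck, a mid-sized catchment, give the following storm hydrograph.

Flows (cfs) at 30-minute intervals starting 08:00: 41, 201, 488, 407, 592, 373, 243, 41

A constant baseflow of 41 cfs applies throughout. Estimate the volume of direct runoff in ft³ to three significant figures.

V ≈ 3.70 × 10^6 ft³

Direct-runoff ordinates (Q − Q_b): 0.0, 160.0, 447.0, 366.0, 551.0, 332.0, 202.0, 0.0 cfs.
ΣQ_DR = 2058 cfs.
With Δt = 0.5 h = 1800 s, V = ΣQ_DR · Δt = 2058 × 1800 = 3.70 × 10^6 ft³.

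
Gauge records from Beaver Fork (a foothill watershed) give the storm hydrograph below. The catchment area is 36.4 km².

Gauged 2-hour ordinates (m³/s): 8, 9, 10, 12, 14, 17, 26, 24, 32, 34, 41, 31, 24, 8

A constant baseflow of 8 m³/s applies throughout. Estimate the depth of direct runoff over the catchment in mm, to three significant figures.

Direct runoff: 0.0, 1.0, 2.0, 4.0, 6.0, 9.0, 18.0, 16.0, 24.0, 26.0, 33.0, 23.0, 16.0, 0.0 m³/s; ΣQ_DR = 178.0 m³/s.
V = ΣQ_DR · Δt = 178.0 × 7200 s = 1.282 × 10^6 m³.
Over A = 36.4 km², depth = V / A = 35.2 mm.

d ≈ 35.2 mm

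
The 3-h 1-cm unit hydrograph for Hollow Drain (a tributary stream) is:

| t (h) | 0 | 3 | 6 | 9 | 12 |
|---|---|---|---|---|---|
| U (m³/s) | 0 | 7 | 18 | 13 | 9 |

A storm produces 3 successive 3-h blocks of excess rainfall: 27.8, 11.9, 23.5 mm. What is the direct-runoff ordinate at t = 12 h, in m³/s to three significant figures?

Q ≈ 82.8 m³/s

By discrete convolution, Q_j = Σ (P_i / 10 mm) · U_{j−i}.
At t = 12 h (j=4): Q = (27.8/10)·9 + (11.9/10)·13 + (23.5/10)·18 = 82.8 m³/s.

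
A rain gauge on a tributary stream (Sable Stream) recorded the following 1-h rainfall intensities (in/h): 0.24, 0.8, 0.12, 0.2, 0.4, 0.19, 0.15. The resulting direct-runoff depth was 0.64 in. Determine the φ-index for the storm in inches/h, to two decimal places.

Only the 2 blocks with intensity above φ contribute runoff: 0.8, 0.4 in/h.
Σ(I−φ)·Δt = d  ⇒  (0.8+0.4 − 2φ)·1 = 0.64
φ = (1.200 − 0.64/1) / 2 = 0.28 in/h.

φ ≈ 0.28 in/h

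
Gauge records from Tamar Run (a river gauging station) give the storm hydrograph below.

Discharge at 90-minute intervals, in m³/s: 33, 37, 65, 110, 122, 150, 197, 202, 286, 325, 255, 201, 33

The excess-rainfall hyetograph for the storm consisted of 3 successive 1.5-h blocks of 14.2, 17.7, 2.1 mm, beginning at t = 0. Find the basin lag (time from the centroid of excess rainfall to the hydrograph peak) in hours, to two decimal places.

Centroid of excess rainfall: t_c = Σ P_i·t̄_i / ΣP_i = 1.7162 h (block centres at 0.75, 2.25, 3.75 h).
Hydrograph peak occurs at t = 13.5 h, so basin lag t_L = 13.5 − 1.7162 = 11.78 h.

t_L ≈ 11.78 h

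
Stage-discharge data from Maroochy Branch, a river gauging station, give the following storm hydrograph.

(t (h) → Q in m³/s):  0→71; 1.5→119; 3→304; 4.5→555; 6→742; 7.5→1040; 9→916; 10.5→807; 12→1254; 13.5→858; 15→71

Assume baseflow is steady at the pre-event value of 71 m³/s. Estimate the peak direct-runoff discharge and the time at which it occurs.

Q_p = 1183.0 m³/s at t = 12 h

Subtracting baseflow gives direct-runoff ordinates: 0.0, 48.0, 233.0, 484.0, 671.0, 969.0, 845.0, 736.0, 1183.0, 787.0, 0.0 m³/s.
The maximum is 1183.0 m³/s, occurring at the reading for t = 12 h.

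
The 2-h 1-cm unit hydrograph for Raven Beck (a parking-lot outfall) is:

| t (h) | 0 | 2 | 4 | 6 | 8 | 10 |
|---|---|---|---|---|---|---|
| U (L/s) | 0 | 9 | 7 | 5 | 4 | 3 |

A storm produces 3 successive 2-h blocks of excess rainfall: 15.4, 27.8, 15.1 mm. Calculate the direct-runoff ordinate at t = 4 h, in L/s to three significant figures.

Q ≈ 35.8 L/s

By discrete convolution, Q_j = Σ (P_i / 10 mm) · U_{j−i}.
At t = 4 h (j=2): Q = (15.4/10)·7 + (27.8/10)·9 + (15.1/10)·0 = 35.8 L/s.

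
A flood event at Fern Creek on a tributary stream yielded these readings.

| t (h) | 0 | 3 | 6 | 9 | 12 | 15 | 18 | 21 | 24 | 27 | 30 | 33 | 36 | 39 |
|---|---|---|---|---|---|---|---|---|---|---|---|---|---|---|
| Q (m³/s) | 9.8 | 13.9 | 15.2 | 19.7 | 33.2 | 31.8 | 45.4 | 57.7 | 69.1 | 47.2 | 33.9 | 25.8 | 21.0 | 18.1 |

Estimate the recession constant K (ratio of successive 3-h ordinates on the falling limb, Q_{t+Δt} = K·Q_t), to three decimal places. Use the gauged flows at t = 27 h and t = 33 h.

K ≈ 0.739

Using the recession-limb readings at t = 27 h and t = 33 h: Q falls from 47.2 to 25.8 m³/s over 2 intervals.
K = (Q₂/Q₁)^(1/2) = (25.8/47.2)^(1/2) = 0.739.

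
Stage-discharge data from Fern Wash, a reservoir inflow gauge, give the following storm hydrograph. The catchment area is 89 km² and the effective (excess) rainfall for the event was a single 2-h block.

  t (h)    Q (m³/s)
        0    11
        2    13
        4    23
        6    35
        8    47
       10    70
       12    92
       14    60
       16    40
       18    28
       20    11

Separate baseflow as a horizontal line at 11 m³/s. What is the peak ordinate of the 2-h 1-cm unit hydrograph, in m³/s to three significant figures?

U_p ≈ 32.4 m³/s

Direct runoff: 0.0, 2.0, 12.0, 24.0, 36.0, 59.0, 81.0, 49.0, 29.0, 17.0, 0.0 m³/s; ΣQ_DR = 309.0 m³/s, peak = 81.0 m³/s.
Runoff depth d = ΣQ_DR·Δt / A = 309.0 × 7200 / (89 km²) = 25.00 mm.
The 1-cm UH is the DRH scaled by (10 mm)/d, so U_p = 81.0 × 10/25.00 = 32.4 m³/s.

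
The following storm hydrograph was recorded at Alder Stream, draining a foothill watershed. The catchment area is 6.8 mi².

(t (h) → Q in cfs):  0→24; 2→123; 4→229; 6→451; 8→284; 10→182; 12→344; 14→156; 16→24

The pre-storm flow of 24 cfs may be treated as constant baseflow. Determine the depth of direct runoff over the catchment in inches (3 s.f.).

Direct runoff: 0.0, 99.0, 205.0, 427.0, 260.0, 158.0, 320.0, 132.0, 0.0 cfs; ΣQ_DR = 1601 cfs.
V = ΣQ_DR · Δt = 1601 × 7200 s = 1.153 × 10^7 ft³.
Over A = 6.8 mi², depth = V / A = 0.730 in.

d ≈ 0.730 in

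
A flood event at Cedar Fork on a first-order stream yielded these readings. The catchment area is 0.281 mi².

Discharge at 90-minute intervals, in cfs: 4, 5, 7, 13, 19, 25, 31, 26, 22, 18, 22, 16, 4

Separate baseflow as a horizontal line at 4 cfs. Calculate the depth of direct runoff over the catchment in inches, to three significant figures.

d ≈ 1.32 in

Direct runoff: 0.0, 1.0, 3.0, 9.0, 15.0, 21.0, 27.0, 22.0, 18.0, 14.0, 18.0, 12.0, 0.0 cfs; ΣQ_DR = 160.0 cfs.
V = ΣQ_DR · Δt = 160.0 × 5400 s = 8.640 × 10^5 ft³.
Over A = 0.281 mi², depth = V / A = 1.32 in.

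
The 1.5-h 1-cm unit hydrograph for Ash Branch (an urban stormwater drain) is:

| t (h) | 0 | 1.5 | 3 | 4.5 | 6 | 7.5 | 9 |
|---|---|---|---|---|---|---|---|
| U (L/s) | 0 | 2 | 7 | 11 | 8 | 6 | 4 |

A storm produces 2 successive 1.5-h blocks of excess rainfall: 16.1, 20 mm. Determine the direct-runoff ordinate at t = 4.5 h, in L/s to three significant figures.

By discrete convolution, Q_j = Σ (P_i / 10 mm) · U_{j−i}.
At t = 4.5 h (j=3): Q = (16.1/10)·11 + (20/10)·7 = 31.7 L/s.

Q ≈ 31.7 L/s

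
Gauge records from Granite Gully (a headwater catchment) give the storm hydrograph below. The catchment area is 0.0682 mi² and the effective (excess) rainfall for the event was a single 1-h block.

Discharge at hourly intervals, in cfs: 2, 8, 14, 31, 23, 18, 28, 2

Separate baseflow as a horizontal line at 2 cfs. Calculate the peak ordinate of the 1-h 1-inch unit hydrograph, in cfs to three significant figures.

Direct runoff: 0.0, 6.0, 12.0, 29.0, 21.0, 16.0, 26.0, 0.0 cfs; ΣQ_DR = 110.0 cfs, peak = 29.0 cfs.
Runoff depth d = ΣQ_DR·Δt / A = 110.0 × 3600 / (0.0682 mi²) = 2.499 in.
The 1-inch UH is the DRH scaled by (1 in)/d, so U_p = 29.0 × 1/2.499 = 11.6 cfs.

U_p ≈ 11.6 cfs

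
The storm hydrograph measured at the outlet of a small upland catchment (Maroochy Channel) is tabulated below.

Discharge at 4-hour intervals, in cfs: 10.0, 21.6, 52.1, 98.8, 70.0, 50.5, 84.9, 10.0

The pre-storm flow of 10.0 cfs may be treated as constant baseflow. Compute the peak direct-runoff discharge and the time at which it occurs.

Q_p = 88.8 cfs at t = 12 h

Subtracting baseflow gives direct-runoff ordinates: 0.0, 11.6, 42.1, 88.8, 60.0, 40.5, 74.9, 0.0 cfs.
The maximum is 88.8 cfs, occurring at the reading for t = 12 h.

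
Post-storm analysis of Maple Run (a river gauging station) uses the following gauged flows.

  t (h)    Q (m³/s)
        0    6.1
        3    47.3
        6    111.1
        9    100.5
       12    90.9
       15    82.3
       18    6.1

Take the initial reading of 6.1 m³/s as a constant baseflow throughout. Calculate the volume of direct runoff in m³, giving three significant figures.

Direct-runoff ordinates (Q − Q_b): 0.0, 41.2, 105.0, 94.4, 84.8, 76.2, 0.0 m³/s.
ΣQ_DR = 401.6 m³/s.
With Δt = 3 h = 10800 s, V = ΣQ_DR · Δt = 401.6 × 10800 = 4.34 × 10^6 m³.

V ≈ 4.34 × 10^6 m³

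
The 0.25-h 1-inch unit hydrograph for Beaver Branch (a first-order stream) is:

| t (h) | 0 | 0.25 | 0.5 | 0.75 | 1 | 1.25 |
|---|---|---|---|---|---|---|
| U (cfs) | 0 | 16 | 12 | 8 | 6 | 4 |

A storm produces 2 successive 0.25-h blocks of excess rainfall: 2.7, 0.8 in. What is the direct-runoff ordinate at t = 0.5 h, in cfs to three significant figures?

By discrete convolution, Q_j = Σ (P_i / 1 in) · U_{j−i}.
At t = 0.5 h (j=2): Q = (2.7/1)·12 + (0.8/1)·16 = 45.2 cfs.

Q ≈ 45.2 cfs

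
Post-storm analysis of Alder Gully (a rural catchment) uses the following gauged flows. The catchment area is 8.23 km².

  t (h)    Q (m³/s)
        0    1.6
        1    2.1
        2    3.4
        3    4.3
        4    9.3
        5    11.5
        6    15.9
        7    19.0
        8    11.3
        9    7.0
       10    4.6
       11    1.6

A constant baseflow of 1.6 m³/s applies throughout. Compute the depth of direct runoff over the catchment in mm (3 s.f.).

Direct runoff: 0.0, 0.5, 1.8, 2.7, 7.7, 9.9, 14.3, 17.4, 9.7, 5.4, 3.0, 0.0 m³/s; ΣQ_DR = 72.40 m³/s.
V = ΣQ_DR · Δt = 72.40 × 3600 s = 2.606 × 10^5 m³.
Over A = 8.23 km², depth = V / A = 31.7 mm.

d ≈ 31.7 mm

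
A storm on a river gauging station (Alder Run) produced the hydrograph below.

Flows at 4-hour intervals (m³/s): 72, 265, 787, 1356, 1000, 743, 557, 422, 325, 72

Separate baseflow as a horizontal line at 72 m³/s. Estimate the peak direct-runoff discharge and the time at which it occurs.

Q_p = 1284.0 m³/s at t = 12 h

Subtracting baseflow gives direct-runoff ordinates: 0.0, 193.0, 715.0, 1284.0, 928.0, 671.0, 485.0, 350.0, 253.0, 0.0 m³/s.
The maximum is 1284.0 m³/s, occurring at the reading for t = 12 h.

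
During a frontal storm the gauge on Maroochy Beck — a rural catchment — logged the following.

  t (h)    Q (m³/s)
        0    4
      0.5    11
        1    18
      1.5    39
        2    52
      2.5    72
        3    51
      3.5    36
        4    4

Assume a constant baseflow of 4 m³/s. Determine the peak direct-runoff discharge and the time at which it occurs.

Q_p = 68.0 m³/s at t = 2.5 h

Subtracting baseflow gives direct-runoff ordinates: 0.0, 7.0, 14.0, 35.0, 48.0, 68.0, 47.0, 32.0, 0.0 m³/s.
The maximum is 68.0 m³/s, occurring at the reading for t = 2.5 h.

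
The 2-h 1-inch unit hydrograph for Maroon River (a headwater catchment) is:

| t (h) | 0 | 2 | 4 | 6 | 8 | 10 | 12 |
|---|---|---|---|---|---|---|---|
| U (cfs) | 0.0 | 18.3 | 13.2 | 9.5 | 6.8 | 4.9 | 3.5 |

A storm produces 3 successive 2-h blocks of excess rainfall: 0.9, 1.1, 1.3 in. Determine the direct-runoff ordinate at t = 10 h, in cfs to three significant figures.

By discrete convolution, Q_j = Σ (P_i / 1 in) · U_{j−i}.
At t = 10 h (j=5): Q = (0.9/1)·4.9 + (1.1/1)·6.8 + (1.3/1)·9.5 = 24.2 cfs.

Q ≈ 24.2 cfs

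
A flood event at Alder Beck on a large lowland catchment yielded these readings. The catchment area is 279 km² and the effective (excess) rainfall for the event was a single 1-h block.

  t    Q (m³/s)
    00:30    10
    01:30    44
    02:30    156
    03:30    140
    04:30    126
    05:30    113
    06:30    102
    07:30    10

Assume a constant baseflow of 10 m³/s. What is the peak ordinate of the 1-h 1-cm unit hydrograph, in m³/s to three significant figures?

Direct runoff: 0.0, 34.0, 146.0, 130.0, 116.0, 103.0, 92.0, 0.0 m³/s; ΣQ_DR = 621.0 m³/s, peak = 146.0 m³/s.
Runoff depth d = ΣQ_DR·Δt / A = 621.0 × 3600 / (279 km²) = 8.013 mm.
The 1-cm UH is the DRH scaled by (10 mm)/d, so U_p = 146.0 × 10/8.013 = 182 m³/s.

U_p ≈ 182 m³/s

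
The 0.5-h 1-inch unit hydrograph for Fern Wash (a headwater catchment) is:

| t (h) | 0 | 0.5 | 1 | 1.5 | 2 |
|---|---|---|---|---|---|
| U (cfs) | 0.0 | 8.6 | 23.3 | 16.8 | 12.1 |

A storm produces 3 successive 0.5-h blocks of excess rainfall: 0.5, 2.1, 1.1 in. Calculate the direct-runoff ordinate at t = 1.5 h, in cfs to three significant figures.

Q ≈ 66.8 cfs

By discrete convolution, Q_j = Σ (P_i / 1 in) · U_{j−i}.
At t = 1.5 h (j=3): Q = (0.5/1)·16.8 + (2.1/1)·23.3 + (1.1/1)·8.6 = 66.8 cfs.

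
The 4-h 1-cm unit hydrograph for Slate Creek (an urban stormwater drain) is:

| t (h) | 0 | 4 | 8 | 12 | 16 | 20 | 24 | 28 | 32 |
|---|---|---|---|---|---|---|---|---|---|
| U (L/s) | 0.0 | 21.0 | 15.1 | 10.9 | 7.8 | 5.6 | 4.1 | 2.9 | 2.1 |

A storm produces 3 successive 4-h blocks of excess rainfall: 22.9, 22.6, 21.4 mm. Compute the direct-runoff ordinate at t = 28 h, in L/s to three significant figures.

By discrete convolution, Q_j = Σ (P_i / 10 mm) · U_{j−i}.
At t = 28 h (j=7): Q = (22.9/10)·2.9 + (22.6/10)·4.1 + (21.4/10)·5.6 = 27.9 L/s.

Q ≈ 27.9 L/s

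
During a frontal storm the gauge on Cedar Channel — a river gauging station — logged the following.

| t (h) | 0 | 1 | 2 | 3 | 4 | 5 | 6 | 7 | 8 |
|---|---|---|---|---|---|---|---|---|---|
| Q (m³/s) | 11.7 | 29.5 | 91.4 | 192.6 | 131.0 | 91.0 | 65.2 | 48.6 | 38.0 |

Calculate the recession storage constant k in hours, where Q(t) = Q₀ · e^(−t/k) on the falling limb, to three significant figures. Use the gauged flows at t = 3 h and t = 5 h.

k ≈ 2.67 h

On the falling limb, Q drops from 192.6 to 91.0 m³/s between t = 3 h and t = 5 h (Δt = 2 h).
k = −Δt / ln(Q₂/Q₁) = −2 / ln(91.0/192.6) = 2.67 h.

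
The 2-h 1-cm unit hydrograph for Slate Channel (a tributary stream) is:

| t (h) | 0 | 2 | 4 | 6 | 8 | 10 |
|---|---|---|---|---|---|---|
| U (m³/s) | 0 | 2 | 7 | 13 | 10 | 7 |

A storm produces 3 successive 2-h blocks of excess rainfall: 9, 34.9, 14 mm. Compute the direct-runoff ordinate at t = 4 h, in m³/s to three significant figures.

Q ≈ 13.3 m³/s

By discrete convolution, Q_j = Σ (P_i / 10 mm) · U_{j−i}.
At t = 4 h (j=2): Q = (9/10)·7 + (34.9/10)·2 + (14/10)·0 = 13.3 m³/s.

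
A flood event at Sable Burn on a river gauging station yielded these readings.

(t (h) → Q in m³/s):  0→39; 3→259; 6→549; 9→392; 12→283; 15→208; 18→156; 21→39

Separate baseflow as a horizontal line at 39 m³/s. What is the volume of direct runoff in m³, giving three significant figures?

Direct-runoff ordinates (Q − Q_b): 0.0, 220.0, 510.0, 353.0, 244.0, 169.0, 117.0, 0.0 m³/s.
ΣQ_DR = 1613 m³/s.
With Δt = 3 h = 10800 s, V = ΣQ_DR · Δt = 1613 × 10800 = 1.74 × 10^7 m³.

V ≈ 1.74 × 10^7 m³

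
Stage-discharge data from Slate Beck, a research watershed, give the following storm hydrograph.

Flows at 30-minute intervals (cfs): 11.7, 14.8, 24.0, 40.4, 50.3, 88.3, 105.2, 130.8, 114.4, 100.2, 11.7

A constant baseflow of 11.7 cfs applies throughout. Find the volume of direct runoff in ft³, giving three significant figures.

Direct-runoff ordinates (Q − Q_b): 0.0, 3.1, 12.3, 28.7, 38.6, 76.6, 93.5, 119.1, 102.7, 88.5, 0.0 cfs.
ΣQ_DR = 563.1 cfs.
With Δt = 0.5 h = 1800 s, V = ΣQ_DR · Δt = 563.1 × 1800 = 1.01 × 10^6 ft³.

V ≈ 1.01 × 10^6 ft³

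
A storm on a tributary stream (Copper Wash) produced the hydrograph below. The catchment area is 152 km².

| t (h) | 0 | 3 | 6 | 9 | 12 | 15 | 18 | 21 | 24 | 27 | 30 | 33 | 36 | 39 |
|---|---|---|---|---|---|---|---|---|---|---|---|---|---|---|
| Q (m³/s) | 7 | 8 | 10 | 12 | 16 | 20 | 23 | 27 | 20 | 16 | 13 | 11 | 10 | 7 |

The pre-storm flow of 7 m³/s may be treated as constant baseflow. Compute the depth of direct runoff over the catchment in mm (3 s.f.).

Direct runoff: 0.0, 1.0, 3.0, 5.0, 9.0, 13.0, 16.0, 20.0, 13.0, 9.0, 6.0, 4.0, 3.0, 0.0 m³/s; ΣQ_DR = 102.0 m³/s.
V = ΣQ_DR · Δt = 102.0 × 10800 s = 1.102 × 10^6 m³.
Over A = 152 km², depth = V / A = 7.25 mm.

d ≈ 7.25 mm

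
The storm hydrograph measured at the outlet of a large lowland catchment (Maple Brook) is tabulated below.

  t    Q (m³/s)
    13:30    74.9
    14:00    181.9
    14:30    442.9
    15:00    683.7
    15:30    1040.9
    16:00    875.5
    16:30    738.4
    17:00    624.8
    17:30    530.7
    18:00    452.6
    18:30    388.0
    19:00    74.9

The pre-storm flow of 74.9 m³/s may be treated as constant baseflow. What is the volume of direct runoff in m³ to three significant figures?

Direct-runoff ordinates (Q − Q_b): 0.0, 107.0, 368.0, 608.8, 966.0, 800.6, 663.5, 549.9, 455.8, 377.7, 313.1, 0.0 m³/s.
ΣQ_DR = 5210 m³/s.
With Δt = 0.5 h = 1800 s, V = ΣQ_DR · Δt = 5210 × 1800 = 9.38 × 10^6 m³.

V ≈ 9.38 × 10^6 m³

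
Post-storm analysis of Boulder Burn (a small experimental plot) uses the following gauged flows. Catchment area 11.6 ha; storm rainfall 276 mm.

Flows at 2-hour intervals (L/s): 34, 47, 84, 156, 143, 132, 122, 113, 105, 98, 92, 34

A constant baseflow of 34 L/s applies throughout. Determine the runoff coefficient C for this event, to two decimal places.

ΣQ_DR = 752.0 L/s; V = ΣQ_DR·Δt = 5.414 × 10^6 L.
Runoff depth d = V / A = 46.68 mm.
C = d / P = 46.68 / 276 = 0.17.

C ≈ 0.17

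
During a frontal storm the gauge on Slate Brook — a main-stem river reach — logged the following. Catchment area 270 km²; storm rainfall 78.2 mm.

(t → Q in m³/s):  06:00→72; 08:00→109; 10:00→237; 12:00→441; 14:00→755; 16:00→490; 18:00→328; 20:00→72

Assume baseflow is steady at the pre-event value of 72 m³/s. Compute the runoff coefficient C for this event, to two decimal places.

ΣQ_DR = 1928 m³/s; V = ΣQ_DR·Δt = 1.388 × 10^7 m³.
Runoff depth d = V / A = 51.41 mm.
C = d / P = 51.41 / 78.2 = 0.66.

C ≈ 0.66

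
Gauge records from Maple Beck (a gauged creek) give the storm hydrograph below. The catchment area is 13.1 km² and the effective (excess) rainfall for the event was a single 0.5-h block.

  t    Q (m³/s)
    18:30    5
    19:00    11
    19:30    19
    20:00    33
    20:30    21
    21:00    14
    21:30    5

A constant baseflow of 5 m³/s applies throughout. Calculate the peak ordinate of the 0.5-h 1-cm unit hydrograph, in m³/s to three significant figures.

U_p ≈ 27.9 m³/s

Direct runoff: 0.0, 6.0, 14.0, 28.0, 16.0, 9.0, 0.0 m³/s; ΣQ_DR = 73.00 m³/s, peak = 28.0 m³/s.
Runoff depth d = ΣQ_DR·Δt / A = 73.00 × 1800 / (13.1 km²) = 10.03 mm.
The 1-cm UH is the DRH scaled by (10 mm)/d, so U_p = 28.0 × 10/10.03 = 27.9 m³/s.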